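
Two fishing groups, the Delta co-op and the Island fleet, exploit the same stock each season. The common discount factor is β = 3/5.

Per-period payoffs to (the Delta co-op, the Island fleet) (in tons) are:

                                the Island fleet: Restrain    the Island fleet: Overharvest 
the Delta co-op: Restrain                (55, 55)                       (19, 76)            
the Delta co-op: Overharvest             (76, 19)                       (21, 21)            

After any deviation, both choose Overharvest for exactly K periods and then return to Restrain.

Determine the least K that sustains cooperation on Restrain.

IC: β(1−β^K)/(1−β) ≥ (76−55)/(55−21) = 21/34.
With β = 3/5: need 1 − β^K ≥ 21/34·(1−3/5)/(3/5), i.e. β^K ≤ 0.5882.
Since (3/5)^1 = 0.6000 and (3/5)^2 = 0.3600, the smallest such K is 2.

2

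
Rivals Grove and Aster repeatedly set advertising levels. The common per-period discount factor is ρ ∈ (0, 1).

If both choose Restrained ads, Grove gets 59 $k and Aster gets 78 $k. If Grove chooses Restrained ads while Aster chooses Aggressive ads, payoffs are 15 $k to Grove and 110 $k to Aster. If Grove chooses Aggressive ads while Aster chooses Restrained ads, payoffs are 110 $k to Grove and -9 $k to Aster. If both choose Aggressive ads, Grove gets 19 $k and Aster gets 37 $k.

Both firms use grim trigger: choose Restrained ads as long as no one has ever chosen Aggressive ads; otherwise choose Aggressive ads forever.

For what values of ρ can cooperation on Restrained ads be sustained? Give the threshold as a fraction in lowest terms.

Grove's threshold: (110−59)/(110−19) = 51/91.
Aster's threshold: (110−78)/(110−37) = 32/73.
51/91 > 32/73, so Grove binds and ρ* = 51/91.

51/91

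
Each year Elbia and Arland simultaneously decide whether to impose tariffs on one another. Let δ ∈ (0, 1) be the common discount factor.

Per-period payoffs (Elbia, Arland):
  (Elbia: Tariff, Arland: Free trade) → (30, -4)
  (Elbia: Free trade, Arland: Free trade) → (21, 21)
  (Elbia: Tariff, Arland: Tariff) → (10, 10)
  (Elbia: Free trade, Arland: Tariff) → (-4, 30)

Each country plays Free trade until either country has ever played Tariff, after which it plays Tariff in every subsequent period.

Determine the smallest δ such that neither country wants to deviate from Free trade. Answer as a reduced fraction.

Under grim trigger the critical discount factor is (T−C)/(T−P) with T = 30, C = 21, P = 10.
δ* = (30−21)/(30−10) = 9/20.

9/20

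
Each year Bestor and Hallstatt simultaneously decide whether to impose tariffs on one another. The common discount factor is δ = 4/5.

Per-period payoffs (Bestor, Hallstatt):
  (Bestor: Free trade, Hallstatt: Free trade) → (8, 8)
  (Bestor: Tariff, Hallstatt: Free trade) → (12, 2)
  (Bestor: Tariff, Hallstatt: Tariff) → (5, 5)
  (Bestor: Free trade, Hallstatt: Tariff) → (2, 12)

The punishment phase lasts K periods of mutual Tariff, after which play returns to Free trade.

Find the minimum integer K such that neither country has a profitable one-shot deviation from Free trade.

2

IC: δ(1−δ^K)/(1−δ) ≥ (12−8)/(8−5) = 4/3.
With δ = 4/5: need 1 − δ^K ≥ 4/3·(1−4/5)/(4/5), i.e. δ^K ≤ 0.6667.
Since (4/5)^1 = 0.8000 and (4/5)^2 = 0.6400, the smallest such K is 2.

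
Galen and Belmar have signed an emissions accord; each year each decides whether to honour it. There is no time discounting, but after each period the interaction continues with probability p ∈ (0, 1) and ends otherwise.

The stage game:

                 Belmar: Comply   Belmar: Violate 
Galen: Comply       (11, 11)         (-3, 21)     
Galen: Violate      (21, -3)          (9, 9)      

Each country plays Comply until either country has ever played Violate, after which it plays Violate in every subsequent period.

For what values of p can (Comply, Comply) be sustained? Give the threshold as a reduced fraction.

5/6

With no time discounting, the continuation probability p plays the role of the discount factor.
Grim-trigger IC: 11/(1−p) ≥ 21 + 9p/(1−p) ⇒ p ≥ (21−11)/(21−9) = 5/6.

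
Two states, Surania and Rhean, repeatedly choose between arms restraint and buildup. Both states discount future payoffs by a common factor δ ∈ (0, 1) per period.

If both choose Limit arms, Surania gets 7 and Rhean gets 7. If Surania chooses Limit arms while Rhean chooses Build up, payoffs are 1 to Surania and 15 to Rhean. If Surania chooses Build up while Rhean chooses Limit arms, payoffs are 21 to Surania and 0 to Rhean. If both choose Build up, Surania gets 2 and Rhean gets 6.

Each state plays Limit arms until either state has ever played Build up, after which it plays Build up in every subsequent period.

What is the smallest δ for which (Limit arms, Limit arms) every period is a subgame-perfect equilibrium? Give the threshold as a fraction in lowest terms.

For Surania: deviation gain 21−7 = 14, per-period punishment loss 7−2 = 5. IC gives δ ≥ 14/19.
For Rhean: gain 8, loss 1 per period, so δ ≥ 8/9.
The tighter constraint is Rhean's, so cooperation needs δ ≥ 8/9.

8/9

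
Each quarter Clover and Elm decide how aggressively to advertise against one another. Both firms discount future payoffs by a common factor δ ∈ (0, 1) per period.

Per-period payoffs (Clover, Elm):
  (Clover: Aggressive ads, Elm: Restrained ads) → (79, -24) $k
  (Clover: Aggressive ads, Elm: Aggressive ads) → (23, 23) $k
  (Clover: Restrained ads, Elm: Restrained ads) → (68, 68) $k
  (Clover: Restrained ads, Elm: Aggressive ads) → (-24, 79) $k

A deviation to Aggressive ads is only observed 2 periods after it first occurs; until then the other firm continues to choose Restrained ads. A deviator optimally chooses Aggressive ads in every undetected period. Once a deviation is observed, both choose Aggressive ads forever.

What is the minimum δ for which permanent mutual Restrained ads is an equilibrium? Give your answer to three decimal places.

Deviating for the 2 undetected periods gains 79−68 = 11 per period over cooperation, then loses 68−23 = 45 per period forever once punishment starts.
Gain: 11(1 + δ + … + δ^1); loss: 45·δ^2/(1−δ).
No profitable deviation ⇔ 11(1−δ^2) ≤ 45·δ^2, i.e. δ^2 ≥ 11/(11+45) = 11/56.
Hence δ ≥ (11/56)^(1/2) ≈ 0.443.

0.443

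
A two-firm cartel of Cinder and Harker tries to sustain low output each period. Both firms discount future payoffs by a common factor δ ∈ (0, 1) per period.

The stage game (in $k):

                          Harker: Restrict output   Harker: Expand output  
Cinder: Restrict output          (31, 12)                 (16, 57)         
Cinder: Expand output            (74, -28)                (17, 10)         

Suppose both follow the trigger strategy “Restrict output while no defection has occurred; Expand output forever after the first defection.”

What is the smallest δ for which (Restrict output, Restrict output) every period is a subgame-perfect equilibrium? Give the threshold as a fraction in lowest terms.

For Cinder: deviation gain 74−31 = 43, per-period punishment loss 31−17 = 14. IC gives δ ≥ 43/57.
For Harker: gain 45, loss 2 per period, so δ ≥ 45/47.
The tighter constraint is Harker's, so cooperation needs δ ≥ 45/47.

45/47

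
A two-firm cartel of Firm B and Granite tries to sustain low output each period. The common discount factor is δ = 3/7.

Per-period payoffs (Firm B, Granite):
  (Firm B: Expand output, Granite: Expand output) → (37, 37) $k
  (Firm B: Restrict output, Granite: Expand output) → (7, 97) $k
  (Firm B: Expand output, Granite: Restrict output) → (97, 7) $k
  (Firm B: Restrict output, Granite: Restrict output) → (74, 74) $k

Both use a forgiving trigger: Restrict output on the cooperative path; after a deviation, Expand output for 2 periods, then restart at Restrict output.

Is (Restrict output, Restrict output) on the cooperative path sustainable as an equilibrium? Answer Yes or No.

No

IC: δ+…+δ^2 ≥ (97−74)/(74−37) = 23/37.
At δ = 3/7: partial sum = 0.6122 < 0.6216. Cooperation not sustainable.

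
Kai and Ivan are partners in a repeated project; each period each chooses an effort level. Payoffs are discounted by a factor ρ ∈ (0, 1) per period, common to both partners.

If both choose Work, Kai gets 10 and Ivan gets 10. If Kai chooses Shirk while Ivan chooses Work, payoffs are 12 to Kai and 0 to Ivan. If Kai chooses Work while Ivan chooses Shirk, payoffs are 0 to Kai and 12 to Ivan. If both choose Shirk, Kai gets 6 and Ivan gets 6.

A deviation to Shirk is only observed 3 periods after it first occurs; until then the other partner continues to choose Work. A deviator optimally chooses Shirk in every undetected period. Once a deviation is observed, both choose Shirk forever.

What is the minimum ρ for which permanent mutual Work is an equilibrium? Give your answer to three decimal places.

Deviating for the 3 undetected periods gains 12−10 = 2 per period over cooperation, then loses 10−6 = 4 per period forever once punishment starts.
Gain: 2(1 + ρ + … + ρ^2); loss: 4·ρ^3/(1−ρ).
No profitable deviation ⇔ 2(1−ρ^3) ≤ 4·ρ^3, i.e. ρ^3 ≥ 2/(2+4) = 1/3.
Hence ρ ≥ (1/3)^(1/3) ≈ 0.693.

0.693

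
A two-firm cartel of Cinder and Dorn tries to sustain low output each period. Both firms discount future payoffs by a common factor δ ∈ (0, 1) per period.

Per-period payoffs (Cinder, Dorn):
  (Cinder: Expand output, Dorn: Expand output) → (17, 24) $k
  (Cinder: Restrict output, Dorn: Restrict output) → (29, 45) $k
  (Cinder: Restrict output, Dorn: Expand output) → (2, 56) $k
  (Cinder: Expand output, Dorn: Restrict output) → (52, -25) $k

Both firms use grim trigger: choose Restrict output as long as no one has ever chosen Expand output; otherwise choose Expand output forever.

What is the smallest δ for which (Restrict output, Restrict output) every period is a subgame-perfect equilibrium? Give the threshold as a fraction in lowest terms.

Cinder's threshold: (52−29)/(52−17) = 23/35.
Dorn's threshold: (56−45)/(56−24) = 11/32.
23/35 > 11/32, so Cinder binds and δ* = 23/35.

23/35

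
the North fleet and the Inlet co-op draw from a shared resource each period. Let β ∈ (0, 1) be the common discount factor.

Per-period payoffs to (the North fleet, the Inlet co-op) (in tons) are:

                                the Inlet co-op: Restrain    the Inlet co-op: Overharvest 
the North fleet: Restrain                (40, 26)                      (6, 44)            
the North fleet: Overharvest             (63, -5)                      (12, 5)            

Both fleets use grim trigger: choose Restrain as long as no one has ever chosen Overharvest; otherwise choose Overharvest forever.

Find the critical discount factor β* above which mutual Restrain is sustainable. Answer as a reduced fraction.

the North fleet's threshold: (63−40)/(63−12) = 23/51.
the Inlet co-op's threshold: (44−26)/(44−5) = 6/13.
23/51 < 6/13, so the Inlet co-op binds and β* = 6/13.

6/13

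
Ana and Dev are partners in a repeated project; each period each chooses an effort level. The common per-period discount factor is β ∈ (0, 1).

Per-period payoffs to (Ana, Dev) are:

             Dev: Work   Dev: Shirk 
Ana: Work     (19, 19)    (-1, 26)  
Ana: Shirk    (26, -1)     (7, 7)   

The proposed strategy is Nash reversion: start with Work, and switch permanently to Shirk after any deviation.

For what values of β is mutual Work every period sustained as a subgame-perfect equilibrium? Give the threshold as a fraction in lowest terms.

7/19

19/(1−β) ≥ 26 + 7β/(1−β)
19 ≥ 26 − 19β
β ≥ 7/19.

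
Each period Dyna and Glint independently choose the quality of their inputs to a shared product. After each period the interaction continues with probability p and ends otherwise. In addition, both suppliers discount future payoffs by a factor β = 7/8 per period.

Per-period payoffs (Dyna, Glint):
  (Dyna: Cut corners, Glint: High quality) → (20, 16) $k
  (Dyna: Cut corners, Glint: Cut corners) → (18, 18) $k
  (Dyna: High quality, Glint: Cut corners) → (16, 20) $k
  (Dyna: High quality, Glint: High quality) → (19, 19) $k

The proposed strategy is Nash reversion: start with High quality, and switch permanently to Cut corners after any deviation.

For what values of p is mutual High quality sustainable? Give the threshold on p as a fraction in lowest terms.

Expected continuation weight on next period's payoff is β·p = 7/8·p, which plays the role of the discount factor.
Cooperation requires 7/8·p ≥ (20−19)/(20−18) = 1/2, hence p ≥ 4/7.

4/7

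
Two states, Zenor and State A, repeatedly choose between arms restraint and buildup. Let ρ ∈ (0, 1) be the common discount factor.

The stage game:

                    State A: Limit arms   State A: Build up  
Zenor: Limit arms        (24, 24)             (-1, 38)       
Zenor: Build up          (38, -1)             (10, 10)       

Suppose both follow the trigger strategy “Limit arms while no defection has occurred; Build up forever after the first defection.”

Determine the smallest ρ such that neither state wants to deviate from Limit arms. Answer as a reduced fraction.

1/2

One-period gain from deviating is 38 − 24 = 14. The loss is 24 − 10 = 14 in every subsequent period, with present value 14·ρ/(1−ρ).
Deviation is unprofitable when 14·ρ/(1−ρ) ≥ 14, i.e. ρ/(1−ρ) ≥ 1.
Equivalently ρ ≥ 14/(14+14) = 1/2.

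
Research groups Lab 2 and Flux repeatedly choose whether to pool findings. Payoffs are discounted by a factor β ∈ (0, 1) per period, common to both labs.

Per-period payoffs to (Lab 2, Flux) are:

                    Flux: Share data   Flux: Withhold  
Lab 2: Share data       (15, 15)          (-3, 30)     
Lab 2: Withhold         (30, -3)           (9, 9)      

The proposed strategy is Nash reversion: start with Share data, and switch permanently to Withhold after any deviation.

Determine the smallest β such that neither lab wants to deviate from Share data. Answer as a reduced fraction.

5/7

One-period gain from deviating is 30 − 15 = 15. The loss is 15 − 9 = 6 in every subsequent period, with present value 6·β/(1−β).
Deviation is unprofitable when 6·β/(1−β) ≥ 15, i.e. β/(1−β) ≥ 5/2.
Equivalently β ≥ 15/(15+6) = 5/7.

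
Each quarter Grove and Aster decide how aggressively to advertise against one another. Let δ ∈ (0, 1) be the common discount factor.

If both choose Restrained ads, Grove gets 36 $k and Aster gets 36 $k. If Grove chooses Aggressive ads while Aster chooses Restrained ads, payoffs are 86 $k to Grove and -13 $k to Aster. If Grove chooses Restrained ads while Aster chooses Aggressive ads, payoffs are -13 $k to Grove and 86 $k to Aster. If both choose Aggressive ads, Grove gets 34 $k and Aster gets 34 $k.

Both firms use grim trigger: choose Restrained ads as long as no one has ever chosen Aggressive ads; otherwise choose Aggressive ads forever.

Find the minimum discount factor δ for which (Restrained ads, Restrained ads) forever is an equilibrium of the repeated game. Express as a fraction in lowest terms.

25/26

Cooperation forever yields 36 each period: 36/(1−δ).
Deviating yields 86 once, then 34 forever: 86 + 34δ/(1−δ).
No profitable deviation requires 36/(1−δ) ≥ 86 + 34δ/(1−δ).
Multiplying by (1−δ): 36 ≥ 86(1−δ) + 34δ = 86 − 52δ.
So 52δ ≥ 50, i.e. δ ≥ 50/52 = 25/26.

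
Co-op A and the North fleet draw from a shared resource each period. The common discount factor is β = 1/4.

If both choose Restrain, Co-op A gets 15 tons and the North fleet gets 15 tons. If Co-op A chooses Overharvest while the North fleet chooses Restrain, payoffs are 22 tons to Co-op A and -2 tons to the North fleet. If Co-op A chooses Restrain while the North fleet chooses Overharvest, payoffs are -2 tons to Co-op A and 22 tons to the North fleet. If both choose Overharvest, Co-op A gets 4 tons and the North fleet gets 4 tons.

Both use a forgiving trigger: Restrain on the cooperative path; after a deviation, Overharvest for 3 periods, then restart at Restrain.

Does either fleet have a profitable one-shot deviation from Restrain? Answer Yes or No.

IC: β+…+β^3 ≥ (22−15)/(15−4) = 7/11.
At β = 1/4: partial sum = 0.3281 < 0.6364. Cooperation not sustainable.

Yes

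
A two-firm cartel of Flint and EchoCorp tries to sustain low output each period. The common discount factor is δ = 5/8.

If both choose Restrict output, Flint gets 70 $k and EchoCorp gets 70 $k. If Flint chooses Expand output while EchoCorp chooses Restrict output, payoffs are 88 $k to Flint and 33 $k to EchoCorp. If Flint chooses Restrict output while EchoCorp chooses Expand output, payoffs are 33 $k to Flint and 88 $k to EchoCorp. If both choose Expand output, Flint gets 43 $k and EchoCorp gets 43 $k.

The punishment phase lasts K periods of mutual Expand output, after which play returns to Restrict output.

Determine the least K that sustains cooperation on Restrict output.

2

IC: δ(1−δ^K)/(1−δ) ≥ (88−70)/(70−43) = 2/3.
With δ = 5/8: need 1 − δ^K ≥ 2/3·(1−5/8)/(5/8), i.e. δ^K ≤ 0.6000.
Since (5/8)^1 = 0.6250 and (5/8)^2 = 0.3906, the smallest such K is 2.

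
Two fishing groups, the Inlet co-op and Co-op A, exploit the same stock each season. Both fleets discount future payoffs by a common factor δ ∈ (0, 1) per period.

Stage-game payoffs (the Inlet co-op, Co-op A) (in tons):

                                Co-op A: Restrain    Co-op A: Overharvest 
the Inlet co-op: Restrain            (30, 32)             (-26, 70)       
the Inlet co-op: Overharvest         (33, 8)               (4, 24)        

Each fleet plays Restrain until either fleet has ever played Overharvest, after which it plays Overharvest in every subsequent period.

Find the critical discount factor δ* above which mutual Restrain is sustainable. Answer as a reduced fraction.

19/23

For the Inlet co-op: deviation gain 33−30 = 3, per-period punishment loss 30−4 = 26. IC gives δ ≥ 3/29.
For Co-op A: gain 38, loss 8 per period, so δ ≥ 38/46 = 19/23.
The tighter constraint is Co-op A's, so cooperation needs δ ≥ 19/23.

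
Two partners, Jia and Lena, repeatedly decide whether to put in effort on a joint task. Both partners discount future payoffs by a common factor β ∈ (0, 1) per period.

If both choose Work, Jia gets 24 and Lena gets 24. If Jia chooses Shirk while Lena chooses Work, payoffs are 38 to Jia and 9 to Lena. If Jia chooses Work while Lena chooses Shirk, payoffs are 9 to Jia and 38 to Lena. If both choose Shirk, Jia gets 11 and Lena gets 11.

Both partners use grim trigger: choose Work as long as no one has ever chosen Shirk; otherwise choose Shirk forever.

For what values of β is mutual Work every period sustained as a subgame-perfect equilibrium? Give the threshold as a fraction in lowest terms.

14/27

24/(1−β) ≥ 38 + 11β/(1−β)
24 ≥ 38 − 27β
β ≥ 14/27.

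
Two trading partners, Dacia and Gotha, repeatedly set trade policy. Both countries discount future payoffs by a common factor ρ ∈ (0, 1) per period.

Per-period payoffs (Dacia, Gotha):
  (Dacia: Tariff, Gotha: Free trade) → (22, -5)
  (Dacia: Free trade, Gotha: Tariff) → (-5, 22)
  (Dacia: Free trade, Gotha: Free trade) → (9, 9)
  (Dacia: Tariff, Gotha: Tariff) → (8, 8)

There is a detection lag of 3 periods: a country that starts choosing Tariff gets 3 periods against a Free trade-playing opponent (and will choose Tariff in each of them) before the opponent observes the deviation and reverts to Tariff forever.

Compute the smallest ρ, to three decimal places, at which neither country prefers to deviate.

0.976

Deviating for the 3 undetected periods gains 22−9 = 13 per period over cooperation, then loses 9−8 = 1 per period forever once punishment starts.
Gain: 13(1 + ρ + … + ρ^2); loss: 1·ρ^3/(1−ρ).
No profitable deviation ⇔ 13(1−ρ^3) ≤ 1·ρ^3, i.e. ρ^3 ≥ 13/(13+1) = 13/14.
Hence ρ ≥ (13/14)^(1/3) ≈ 0.976.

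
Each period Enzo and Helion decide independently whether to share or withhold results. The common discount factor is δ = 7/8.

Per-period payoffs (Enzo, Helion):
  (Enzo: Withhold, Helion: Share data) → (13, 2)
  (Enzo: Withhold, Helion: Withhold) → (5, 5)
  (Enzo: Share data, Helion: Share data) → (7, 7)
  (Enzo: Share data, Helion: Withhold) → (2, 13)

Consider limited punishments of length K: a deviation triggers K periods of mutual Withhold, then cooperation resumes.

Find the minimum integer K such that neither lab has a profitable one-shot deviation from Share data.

5

Need Σ_{k=1}^{K} δ^k ≥ (13−7)/(7−5) = 3.0000 at δ = 7/8.
At K = 4 the sum is 2.8967 < 3.0000; at K = 5 it is 3.4096 ≥ 3.0000.
So the minimum punishment length is K = 5.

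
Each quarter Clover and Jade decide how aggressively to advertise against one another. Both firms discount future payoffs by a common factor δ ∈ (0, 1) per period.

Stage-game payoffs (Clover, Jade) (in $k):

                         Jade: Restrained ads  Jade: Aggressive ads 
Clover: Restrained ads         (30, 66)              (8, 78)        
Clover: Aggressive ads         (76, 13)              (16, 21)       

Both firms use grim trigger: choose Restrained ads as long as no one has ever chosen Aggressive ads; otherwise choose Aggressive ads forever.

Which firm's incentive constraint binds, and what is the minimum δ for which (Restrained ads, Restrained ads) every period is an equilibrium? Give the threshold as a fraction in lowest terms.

Clover; δ ≥ 23/30

Clover's threshold: (76−30)/(76−16) = 23/30.
Jade's threshold: (78−66)/(78−21) = 4/19.
23/30 > 4/19, so Clover binds and δ* = 23/30.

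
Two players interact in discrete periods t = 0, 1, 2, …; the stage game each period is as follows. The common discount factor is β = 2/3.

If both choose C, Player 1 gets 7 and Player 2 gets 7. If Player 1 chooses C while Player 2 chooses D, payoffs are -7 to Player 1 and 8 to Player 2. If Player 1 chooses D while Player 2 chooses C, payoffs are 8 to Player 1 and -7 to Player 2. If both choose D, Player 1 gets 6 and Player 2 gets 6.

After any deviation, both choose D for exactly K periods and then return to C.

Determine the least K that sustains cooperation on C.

2

Need Σ_{k=1}^{K} β^k ≥ (8−7)/(7−6) = 1.0000 at β = 2/3.
At K = 1 the sum is 0.6667 < 1.0000; at K = 2 it is 1.1111 ≥ 1.0000.
So the minimum punishment length is K = 2.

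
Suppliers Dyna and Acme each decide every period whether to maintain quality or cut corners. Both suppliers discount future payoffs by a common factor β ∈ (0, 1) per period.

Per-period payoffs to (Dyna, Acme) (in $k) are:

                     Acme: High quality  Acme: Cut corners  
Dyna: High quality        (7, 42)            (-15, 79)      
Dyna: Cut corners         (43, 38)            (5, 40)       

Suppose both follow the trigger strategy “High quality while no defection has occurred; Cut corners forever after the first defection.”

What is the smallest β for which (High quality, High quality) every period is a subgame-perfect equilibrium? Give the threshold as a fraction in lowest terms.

Dyna's threshold: (43−7)/(43−5) = 18/19.
Acme's threshold: (79−42)/(79−40) = 37/39.
18/19 < 37/39, so Acme binds and β* = 37/39.

37/39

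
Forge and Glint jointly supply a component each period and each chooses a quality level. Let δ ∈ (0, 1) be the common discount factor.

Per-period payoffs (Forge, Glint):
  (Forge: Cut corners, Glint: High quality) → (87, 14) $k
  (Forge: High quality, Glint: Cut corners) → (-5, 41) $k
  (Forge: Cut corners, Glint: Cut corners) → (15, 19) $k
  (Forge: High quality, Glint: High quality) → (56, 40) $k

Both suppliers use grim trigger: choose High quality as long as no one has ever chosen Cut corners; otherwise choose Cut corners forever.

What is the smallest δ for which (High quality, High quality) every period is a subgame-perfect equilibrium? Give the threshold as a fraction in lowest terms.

Forge: cooperation gives 56 each period; deviation gives 87 once then 15 forever.
  56/(1−δ) ≥ 87 + 15δ/(1−δ) ⇒ δ ≥ 31/72.
Glint: cooperation gives 40 each period; deviation gives 41 once then 19 forever.
  δ ≥ 1/22.
Both must hold, so the binding constraint is Forge's: δ ≥ 31/72.

31/72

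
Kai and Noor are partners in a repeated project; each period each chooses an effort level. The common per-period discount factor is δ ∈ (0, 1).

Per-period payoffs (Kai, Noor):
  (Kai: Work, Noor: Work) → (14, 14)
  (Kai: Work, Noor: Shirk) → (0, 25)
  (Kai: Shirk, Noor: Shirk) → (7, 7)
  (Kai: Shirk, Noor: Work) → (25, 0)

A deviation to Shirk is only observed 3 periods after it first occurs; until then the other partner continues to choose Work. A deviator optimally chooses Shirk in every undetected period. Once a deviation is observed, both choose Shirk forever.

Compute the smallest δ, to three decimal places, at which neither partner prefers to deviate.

Deviating for the 3 undetected periods gains 25−14 = 11 per period over cooperation, then loses 14−7 = 7 per period forever once punishment starts.
Gain: 11(1 + δ + … + δ^2); loss: 7·δ^3/(1−δ).
No profitable deviation ⇔ 11(1−δ^3) ≤ 7·δ^3, i.e. δ^3 ≥ 11/(11+7) = 11/18.
Hence δ ≥ (11/18)^(1/3) ≈ 0.849.

0.849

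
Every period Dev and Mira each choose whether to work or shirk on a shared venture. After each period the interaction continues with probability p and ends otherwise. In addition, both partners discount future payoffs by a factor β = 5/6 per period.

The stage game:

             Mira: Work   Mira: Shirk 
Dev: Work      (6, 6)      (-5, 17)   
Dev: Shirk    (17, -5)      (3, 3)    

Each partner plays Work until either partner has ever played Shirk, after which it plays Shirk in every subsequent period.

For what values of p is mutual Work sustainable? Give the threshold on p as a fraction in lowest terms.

With continuation probability p and discount β, the effective per-period discount factor is βp.
Grim-trigger IC: βp ≥ (17−6)/(17−3) = 11/14.
So p ≥ (11/14)/(5/6) = 33/35.

33/35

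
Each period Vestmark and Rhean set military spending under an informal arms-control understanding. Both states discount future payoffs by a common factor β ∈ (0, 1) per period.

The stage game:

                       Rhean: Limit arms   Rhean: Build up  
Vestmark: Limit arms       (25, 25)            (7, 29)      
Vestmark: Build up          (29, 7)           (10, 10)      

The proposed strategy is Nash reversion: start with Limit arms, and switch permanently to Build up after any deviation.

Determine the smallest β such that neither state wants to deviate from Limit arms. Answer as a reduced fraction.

Under grim trigger the critical discount factor is (T−C)/(T−P) with T = 29, C = 25, P = 10.
β* = (29−25)/(29−10) = 4/19.

4/19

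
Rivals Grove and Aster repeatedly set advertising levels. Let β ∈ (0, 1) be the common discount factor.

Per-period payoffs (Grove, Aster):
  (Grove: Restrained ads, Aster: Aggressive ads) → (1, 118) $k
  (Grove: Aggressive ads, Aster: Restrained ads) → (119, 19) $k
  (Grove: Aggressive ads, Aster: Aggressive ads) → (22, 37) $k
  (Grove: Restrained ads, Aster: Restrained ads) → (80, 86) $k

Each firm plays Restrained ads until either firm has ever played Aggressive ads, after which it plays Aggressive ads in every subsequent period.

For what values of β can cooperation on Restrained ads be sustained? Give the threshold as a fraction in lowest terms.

Grove: cooperation gives 80 each period; deviation gives 119 once then 22 forever.
  80/(1−β) ≥ 119 + 22β/(1−β) ⇒ β ≥ 39/97.
Aster: cooperation gives 86 each period; deviation gives 118 once then 37 forever.
  β ≥ 32/81.
Both must hold, so the binding constraint is Grove's: β ≥ 39/97.

39/97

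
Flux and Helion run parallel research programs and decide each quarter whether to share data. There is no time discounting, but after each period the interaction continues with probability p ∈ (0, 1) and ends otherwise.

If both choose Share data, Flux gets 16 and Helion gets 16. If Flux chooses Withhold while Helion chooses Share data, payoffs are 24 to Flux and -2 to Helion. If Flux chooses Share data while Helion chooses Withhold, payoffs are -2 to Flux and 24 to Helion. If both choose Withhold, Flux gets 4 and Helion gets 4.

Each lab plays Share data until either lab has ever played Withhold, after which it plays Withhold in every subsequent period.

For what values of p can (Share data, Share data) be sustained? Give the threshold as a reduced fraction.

Expected cooperation value is 16 + p·16 + p²·16 + … = 16/(1−p); deviation gives 24 + p·4/(1−p).
16 ≥ 24(1−p) + 4p ⇒ 20p ≥ 8 ⇒ p ≥ 8/20 = 2/5.

2/5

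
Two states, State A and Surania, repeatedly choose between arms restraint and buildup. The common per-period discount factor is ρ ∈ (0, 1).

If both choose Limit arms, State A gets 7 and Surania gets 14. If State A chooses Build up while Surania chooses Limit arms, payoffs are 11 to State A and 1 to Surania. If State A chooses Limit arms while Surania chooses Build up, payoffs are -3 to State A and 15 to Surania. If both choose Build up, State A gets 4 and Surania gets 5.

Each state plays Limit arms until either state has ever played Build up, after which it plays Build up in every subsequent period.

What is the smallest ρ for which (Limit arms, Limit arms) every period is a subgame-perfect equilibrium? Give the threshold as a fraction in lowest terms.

State A: cooperation gives 7 each period; deviation gives 11 once then 4 forever.
  7/(1−ρ) ≥ 11 + 4ρ/(1−ρ) ⇒ ρ ≥ 4/7.
Surania: cooperation gives 14 each period; deviation gives 15 once then 5 forever.
  ρ ≥ 1/10.
Both must hold, so the binding constraint is State A's: ρ ≥ 4/7.

4/7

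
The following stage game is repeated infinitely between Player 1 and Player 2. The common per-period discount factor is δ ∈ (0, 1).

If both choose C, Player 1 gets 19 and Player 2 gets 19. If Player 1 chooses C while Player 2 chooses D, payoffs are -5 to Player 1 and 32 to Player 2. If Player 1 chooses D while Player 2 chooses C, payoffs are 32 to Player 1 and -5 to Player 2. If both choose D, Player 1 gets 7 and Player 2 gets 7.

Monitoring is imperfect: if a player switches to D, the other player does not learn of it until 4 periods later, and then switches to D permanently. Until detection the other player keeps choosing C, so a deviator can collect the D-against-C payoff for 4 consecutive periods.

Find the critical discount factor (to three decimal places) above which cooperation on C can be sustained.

A deviator earns 32 for 4 periods, then 7 forever; cooperating earns 19 forever. Multiplying the IC by (1−δ):
19 ≥ 32(1−δ^4) + 7δ^4, so 25·δ^4 ≥ 13 and δ^4 ≥ 13/25.
δ ≥ (13/25)^(1/4) ≈ 0.849.

0.849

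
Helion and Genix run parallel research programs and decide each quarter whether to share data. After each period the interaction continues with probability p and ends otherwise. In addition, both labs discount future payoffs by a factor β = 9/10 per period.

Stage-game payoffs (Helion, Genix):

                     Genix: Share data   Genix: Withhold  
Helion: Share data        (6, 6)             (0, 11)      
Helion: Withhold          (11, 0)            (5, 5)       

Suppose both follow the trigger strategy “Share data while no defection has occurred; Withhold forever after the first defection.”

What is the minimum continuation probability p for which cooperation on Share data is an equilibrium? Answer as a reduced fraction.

25/27

Expected continuation weight on next period's payoff is β·p = 9/10·p, which plays the role of the discount factor.
Cooperation requires 9/10·p ≥ (11−6)/(11−5) = 5/6, hence p ≥ 25/27.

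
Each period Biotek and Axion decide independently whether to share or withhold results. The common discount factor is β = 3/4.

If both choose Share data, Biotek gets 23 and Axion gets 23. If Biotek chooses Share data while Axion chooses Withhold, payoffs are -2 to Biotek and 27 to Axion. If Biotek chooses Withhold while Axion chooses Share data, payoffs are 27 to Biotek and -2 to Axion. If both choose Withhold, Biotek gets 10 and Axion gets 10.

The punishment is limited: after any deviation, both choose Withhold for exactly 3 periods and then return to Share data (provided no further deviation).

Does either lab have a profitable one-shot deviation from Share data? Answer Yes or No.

No

Comparing payoff streams over the 4 periods until play realigns: cooperate → 23(1+β+…+β^3); deviate → 27 + 10(β+…+β^3).
Cooperation is sustained iff (23−10)(β+…+β^3) ≥ 27−23.
β+…+β^3 = 3/4·(1−(3/4)^3)/(1−3/4) = 1.7344, and (27−23)/(23−10) = 0.3077.
1.7344 ≥ 0.3077, so cooperation is sustainable.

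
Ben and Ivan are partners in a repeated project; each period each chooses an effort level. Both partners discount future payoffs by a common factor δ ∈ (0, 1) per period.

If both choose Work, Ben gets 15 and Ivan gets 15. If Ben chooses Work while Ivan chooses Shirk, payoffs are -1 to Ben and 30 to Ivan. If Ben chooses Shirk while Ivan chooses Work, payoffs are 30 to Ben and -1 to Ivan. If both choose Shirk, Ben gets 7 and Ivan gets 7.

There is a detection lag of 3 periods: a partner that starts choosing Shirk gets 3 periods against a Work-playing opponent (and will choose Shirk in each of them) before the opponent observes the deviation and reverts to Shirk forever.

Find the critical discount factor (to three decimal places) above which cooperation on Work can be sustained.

0.867

The best deviation is to choose Shirk for all 3 undetected periods, earning 30 each, then 7 forever once detected.
Deviation value: 30(1−δ^3)/(1−δ) + 7δ^3/(1−δ); cooperation value: 15/(1−δ).
IC: 15 ≥ 30(1−δ^3) + 7δ^3 = 30 − 23δ^3.
So δ^3 ≥ 15/23, giving δ ≥ (15/23)^(1/3) ≈ 0.867.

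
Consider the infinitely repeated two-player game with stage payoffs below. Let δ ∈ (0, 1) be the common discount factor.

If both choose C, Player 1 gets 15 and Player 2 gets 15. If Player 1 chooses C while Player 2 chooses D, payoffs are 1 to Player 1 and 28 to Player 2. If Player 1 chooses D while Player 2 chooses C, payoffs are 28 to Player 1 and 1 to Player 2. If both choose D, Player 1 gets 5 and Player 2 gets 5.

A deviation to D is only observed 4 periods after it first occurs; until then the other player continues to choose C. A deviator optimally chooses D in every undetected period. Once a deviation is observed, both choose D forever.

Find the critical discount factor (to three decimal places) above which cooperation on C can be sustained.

The best deviation is to choose D for all 4 undetected periods, earning 28 each, then 5 forever once detected.
Deviation value: 28(1−δ^4)/(1−δ) + 5δ^4/(1−δ); cooperation value: 15/(1−δ).
IC: 15 ≥ 28(1−δ^4) + 5δ^4 = 28 − 23δ^4.
So δ^4 ≥ 13/23, giving δ ≥ (13/23)^(1/4) ≈ 0.867.

0.867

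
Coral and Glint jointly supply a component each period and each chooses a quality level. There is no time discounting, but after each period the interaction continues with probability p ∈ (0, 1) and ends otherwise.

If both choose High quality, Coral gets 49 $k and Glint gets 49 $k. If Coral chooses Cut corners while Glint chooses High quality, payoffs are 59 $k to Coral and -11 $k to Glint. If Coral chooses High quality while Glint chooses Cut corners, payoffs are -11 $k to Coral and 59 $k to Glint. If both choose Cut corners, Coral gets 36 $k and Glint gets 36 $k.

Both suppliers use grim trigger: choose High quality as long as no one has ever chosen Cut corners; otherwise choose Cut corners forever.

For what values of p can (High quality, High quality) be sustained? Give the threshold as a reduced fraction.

10/23

With no time discounting, the continuation probability p plays the role of the discount factor.
Grim-trigger IC: 49/(1−p) ≥ 59 + 36p/(1−p) ⇒ p ≥ (59−49)/(59−36) = 10/23.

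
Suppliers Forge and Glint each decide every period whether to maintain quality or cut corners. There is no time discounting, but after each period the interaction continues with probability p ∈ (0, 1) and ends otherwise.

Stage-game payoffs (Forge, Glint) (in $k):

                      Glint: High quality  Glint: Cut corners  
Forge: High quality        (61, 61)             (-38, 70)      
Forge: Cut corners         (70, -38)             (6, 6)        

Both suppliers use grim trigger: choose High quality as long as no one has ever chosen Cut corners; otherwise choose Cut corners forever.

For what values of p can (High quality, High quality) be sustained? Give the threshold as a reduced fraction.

Expected cooperation value is 61 + p·61 + p²·61 + … = 61/(1−p); deviation gives 70 + p·6/(1−p).
61 ≥ 70(1−p) + 6p ⇒ 64p ≥ 9 ⇒ p ≥ 9/64.

9/64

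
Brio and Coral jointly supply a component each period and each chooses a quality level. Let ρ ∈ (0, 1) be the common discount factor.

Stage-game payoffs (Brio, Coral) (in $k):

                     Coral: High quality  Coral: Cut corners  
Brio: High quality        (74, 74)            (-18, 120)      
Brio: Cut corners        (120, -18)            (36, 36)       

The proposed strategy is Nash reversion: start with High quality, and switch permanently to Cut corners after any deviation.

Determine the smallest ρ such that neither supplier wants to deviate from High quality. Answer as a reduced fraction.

One-period gain from deviating is 120 − 74 = 46. The loss is 74 − 36 = 38 in every subsequent period, with present value 38·ρ/(1−ρ).
Deviation is unprofitable when 38·ρ/(1−ρ) ≥ 46, i.e. ρ/(1−ρ) ≥ 23/19.
Equivalently ρ ≥ 46/(46+38) = 23/42.

23/42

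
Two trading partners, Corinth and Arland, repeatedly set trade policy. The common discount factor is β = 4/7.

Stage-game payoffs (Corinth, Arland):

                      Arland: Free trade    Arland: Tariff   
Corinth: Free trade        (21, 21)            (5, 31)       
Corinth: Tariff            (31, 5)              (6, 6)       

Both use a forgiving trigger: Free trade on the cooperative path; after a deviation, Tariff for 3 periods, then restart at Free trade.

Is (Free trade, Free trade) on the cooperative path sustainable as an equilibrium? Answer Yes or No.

Yes

IC: β+…+β^3 ≥ (31−21)/(21−6) = 2/3.
At β = 4/7: partial sum = 1.0845 ≥ 0.6667. Cooperation sustainable.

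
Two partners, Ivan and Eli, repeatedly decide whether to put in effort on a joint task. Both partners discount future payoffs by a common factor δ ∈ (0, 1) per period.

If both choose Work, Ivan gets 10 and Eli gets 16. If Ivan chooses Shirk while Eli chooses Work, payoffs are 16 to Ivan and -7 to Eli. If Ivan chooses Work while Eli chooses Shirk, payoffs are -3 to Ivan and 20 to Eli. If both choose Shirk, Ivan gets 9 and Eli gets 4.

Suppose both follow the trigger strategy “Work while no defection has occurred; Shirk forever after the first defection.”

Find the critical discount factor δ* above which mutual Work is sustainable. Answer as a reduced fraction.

Ivan: cooperation gives 10 each period; deviation gives 16 once then 9 forever.
  10/(1−δ) ≥ 16 + 9δ/(1−δ) ⇒ δ ≥ 6/7.
Eli: cooperation gives 16 each period; deviation gives 20 once then 4 forever.
  δ ≥ 4/16 = 1/4.
Both must hold, so the binding constraint is Ivan's: δ ≥ 6/7.

6/7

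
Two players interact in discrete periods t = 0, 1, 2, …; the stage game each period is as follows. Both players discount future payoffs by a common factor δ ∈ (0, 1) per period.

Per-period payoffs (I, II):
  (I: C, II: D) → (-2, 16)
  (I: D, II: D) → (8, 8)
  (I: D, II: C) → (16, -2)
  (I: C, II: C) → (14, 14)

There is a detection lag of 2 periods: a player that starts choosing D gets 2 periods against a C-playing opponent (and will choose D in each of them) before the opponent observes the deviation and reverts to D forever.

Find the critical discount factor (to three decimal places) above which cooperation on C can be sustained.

0.500

The best deviation is to choose D for all 2 undetected periods, earning 16 each, then 8 forever once detected.
Deviation value: 16(1−δ^2)/(1−δ) + 8δ^2/(1−δ); cooperation value: 14/(1−δ).
IC: 14 ≥ 16(1−δ^2) + 8δ^2 = 16 − 8δ^2.
So δ^2 ≥ 2/8 = 1/4, giving δ ≥ (1/4)^(1/2) ≈ 0.500.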